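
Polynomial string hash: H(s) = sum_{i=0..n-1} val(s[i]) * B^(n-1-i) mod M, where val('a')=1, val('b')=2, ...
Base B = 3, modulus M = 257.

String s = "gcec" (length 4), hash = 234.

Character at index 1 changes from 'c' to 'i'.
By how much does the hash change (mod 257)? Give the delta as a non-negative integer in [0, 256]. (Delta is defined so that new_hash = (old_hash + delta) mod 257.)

Delta formula: (val(new) - val(old)) * B^(n-1-k) mod M
  val('i') - val('c') = 9 - 3 = 6
  B^(n-1-k) = 3^2 mod 257 = 9
  Delta = 6 * 9 mod 257 = 54

Answer: 54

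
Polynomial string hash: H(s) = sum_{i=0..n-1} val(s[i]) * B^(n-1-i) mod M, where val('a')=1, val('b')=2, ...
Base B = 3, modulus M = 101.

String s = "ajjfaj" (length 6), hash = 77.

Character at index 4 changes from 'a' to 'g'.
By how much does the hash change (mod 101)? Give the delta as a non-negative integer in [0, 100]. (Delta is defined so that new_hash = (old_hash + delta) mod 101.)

Answer: 18

Derivation:
Delta formula: (val(new) - val(old)) * B^(n-1-k) mod M
  val('g') - val('a') = 7 - 1 = 6
  B^(n-1-k) = 3^1 mod 101 = 3
  Delta = 6 * 3 mod 101 = 18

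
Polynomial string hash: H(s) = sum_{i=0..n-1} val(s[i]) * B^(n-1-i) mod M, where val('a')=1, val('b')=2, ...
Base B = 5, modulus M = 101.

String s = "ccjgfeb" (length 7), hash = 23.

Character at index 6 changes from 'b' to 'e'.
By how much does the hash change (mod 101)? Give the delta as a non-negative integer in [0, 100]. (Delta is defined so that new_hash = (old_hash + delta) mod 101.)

Answer: 3

Derivation:
Delta formula: (val(new) - val(old)) * B^(n-1-k) mod M
  val('e') - val('b') = 5 - 2 = 3
  B^(n-1-k) = 5^0 mod 101 = 1
  Delta = 3 * 1 mod 101 = 3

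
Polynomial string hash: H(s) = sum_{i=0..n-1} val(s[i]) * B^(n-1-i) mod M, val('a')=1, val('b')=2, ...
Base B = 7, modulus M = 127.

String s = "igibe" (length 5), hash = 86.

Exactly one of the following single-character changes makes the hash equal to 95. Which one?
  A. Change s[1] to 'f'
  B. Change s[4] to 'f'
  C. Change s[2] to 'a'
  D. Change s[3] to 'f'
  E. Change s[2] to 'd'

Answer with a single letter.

Answer: E

Derivation:
Option A: s[1]='g'->'f', delta=(6-7)*7^3 mod 127 = 38, hash=86+38 mod 127 = 124
Option B: s[4]='e'->'f', delta=(6-5)*7^0 mod 127 = 1, hash=86+1 mod 127 = 87
Option C: s[2]='i'->'a', delta=(1-9)*7^2 mod 127 = 116, hash=86+116 mod 127 = 75
Option D: s[3]='b'->'f', delta=(6-2)*7^1 mod 127 = 28, hash=86+28 mod 127 = 114
Option E: s[2]='i'->'d', delta=(4-9)*7^2 mod 127 = 9, hash=86+9 mod 127 = 95 <-- target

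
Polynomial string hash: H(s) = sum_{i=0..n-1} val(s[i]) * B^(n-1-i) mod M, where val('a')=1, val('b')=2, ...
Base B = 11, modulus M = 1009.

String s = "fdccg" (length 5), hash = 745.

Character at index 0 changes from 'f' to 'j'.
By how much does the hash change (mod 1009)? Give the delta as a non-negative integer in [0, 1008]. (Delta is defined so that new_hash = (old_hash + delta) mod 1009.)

Answer: 42

Derivation:
Delta formula: (val(new) - val(old)) * B^(n-1-k) mod M
  val('j') - val('f') = 10 - 6 = 4
  B^(n-1-k) = 11^4 mod 1009 = 515
  Delta = 4 * 515 mod 1009 = 42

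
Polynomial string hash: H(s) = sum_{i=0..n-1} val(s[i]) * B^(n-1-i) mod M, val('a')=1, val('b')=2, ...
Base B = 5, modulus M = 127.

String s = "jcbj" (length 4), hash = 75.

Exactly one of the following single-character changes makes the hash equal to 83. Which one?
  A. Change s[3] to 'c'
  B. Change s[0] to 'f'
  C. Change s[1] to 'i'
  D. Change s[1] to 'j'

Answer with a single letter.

Answer: B

Derivation:
Option A: s[3]='j'->'c', delta=(3-10)*5^0 mod 127 = 120, hash=75+120 mod 127 = 68
Option B: s[0]='j'->'f', delta=(6-10)*5^3 mod 127 = 8, hash=75+8 mod 127 = 83 <-- target
Option C: s[1]='c'->'i', delta=(9-3)*5^2 mod 127 = 23, hash=75+23 mod 127 = 98
Option D: s[1]='c'->'j', delta=(10-3)*5^2 mod 127 = 48, hash=75+48 mod 127 = 123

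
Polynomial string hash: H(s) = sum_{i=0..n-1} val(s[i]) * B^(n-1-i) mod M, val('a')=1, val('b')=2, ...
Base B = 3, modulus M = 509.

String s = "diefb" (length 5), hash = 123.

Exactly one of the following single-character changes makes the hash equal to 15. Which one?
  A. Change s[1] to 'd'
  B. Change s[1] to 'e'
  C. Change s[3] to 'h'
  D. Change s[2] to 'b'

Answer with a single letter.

Option A: s[1]='i'->'d', delta=(4-9)*3^3 mod 509 = 374, hash=123+374 mod 509 = 497
Option B: s[1]='i'->'e', delta=(5-9)*3^3 mod 509 = 401, hash=123+401 mod 509 = 15 <-- target
Option C: s[3]='f'->'h', delta=(8-6)*3^1 mod 509 = 6, hash=123+6 mod 509 = 129
Option D: s[2]='e'->'b', delta=(2-5)*3^2 mod 509 = 482, hash=123+482 mod 509 = 96

Answer: B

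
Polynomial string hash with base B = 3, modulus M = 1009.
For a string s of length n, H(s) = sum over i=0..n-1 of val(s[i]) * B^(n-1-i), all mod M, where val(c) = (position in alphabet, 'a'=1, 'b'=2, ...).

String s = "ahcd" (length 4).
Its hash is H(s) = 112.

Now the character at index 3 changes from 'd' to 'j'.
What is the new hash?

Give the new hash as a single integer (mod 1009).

Answer: 118

Derivation:
val('d') = 4, val('j') = 10
Position k = 3, exponent = n-1-k = 0
B^0 mod M = 3^0 mod 1009 = 1
Delta = (10 - 4) * 1 mod 1009 = 6
New hash = (112 + 6) mod 1009 = 118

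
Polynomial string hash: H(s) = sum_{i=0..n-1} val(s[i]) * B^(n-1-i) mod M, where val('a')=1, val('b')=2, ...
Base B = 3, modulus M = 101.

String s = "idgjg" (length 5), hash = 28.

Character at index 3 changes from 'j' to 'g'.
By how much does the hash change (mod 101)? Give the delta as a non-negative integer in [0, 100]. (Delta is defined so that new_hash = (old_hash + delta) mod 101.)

Delta formula: (val(new) - val(old)) * B^(n-1-k) mod M
  val('g') - val('j') = 7 - 10 = -3
  B^(n-1-k) = 3^1 mod 101 = 3
  Delta = -3 * 3 mod 101 = 92

Answer: 92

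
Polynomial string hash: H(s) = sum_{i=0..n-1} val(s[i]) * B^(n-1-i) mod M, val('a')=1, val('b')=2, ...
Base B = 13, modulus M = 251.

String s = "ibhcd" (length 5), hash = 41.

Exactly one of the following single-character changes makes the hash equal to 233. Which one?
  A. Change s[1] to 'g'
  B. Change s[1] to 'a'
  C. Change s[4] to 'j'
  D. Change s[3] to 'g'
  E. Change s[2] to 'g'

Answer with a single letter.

Answer: A

Derivation:
Option A: s[1]='b'->'g', delta=(7-2)*13^3 mod 251 = 192, hash=41+192 mod 251 = 233 <-- target
Option B: s[1]='b'->'a', delta=(1-2)*13^3 mod 251 = 62, hash=41+62 mod 251 = 103
Option C: s[4]='d'->'j', delta=(10-4)*13^0 mod 251 = 6, hash=41+6 mod 251 = 47
Option D: s[3]='c'->'g', delta=(7-3)*13^1 mod 251 = 52, hash=41+52 mod 251 = 93
Option E: s[2]='h'->'g', delta=(7-8)*13^2 mod 251 = 82, hash=41+82 mod 251 = 123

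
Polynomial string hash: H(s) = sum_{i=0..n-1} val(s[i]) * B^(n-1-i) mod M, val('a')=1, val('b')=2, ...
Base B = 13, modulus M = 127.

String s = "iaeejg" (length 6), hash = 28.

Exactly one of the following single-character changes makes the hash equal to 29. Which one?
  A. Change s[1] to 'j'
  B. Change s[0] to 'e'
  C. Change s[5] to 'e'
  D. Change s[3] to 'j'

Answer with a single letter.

Option A: s[1]='a'->'j', delta=(10-1)*13^4 mod 127 = 1, hash=28+1 mod 127 = 29 <-- target
Option B: s[0]='i'->'e', delta=(5-9)*13^5 mod 127 = 93, hash=28+93 mod 127 = 121
Option C: s[5]='g'->'e', delta=(5-7)*13^0 mod 127 = 125, hash=28+125 mod 127 = 26
Option D: s[3]='e'->'j', delta=(10-5)*13^2 mod 127 = 83, hash=28+83 mod 127 = 111

Answer: A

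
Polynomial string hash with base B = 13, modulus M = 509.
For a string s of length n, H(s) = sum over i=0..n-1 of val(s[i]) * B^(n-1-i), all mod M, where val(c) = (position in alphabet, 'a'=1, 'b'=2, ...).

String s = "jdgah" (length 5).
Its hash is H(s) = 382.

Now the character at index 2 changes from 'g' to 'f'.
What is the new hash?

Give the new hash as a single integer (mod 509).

val('g') = 7, val('f') = 6
Position k = 2, exponent = n-1-k = 2
B^2 mod M = 13^2 mod 509 = 169
Delta = (6 - 7) * 169 mod 509 = 340
New hash = (382 + 340) mod 509 = 213

Answer: 213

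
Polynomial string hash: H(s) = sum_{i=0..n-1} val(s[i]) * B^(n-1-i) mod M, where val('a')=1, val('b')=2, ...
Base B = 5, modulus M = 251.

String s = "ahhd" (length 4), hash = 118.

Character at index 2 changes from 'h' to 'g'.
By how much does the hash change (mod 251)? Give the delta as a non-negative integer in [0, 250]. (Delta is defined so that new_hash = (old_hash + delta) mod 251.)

Delta formula: (val(new) - val(old)) * B^(n-1-k) mod M
  val('g') - val('h') = 7 - 8 = -1
  B^(n-1-k) = 5^1 mod 251 = 5
  Delta = -1 * 5 mod 251 = 246

Answer: 246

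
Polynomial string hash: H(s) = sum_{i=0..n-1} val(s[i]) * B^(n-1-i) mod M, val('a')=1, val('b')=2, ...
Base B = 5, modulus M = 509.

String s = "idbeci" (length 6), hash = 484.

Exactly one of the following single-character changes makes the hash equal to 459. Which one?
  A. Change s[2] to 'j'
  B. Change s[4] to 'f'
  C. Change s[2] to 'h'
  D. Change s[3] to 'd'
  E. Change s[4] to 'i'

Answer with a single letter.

Option A: s[2]='b'->'j', delta=(10-2)*5^3 mod 509 = 491, hash=484+491 mod 509 = 466
Option B: s[4]='c'->'f', delta=(6-3)*5^1 mod 509 = 15, hash=484+15 mod 509 = 499
Option C: s[2]='b'->'h', delta=(8-2)*5^3 mod 509 = 241, hash=484+241 mod 509 = 216
Option D: s[3]='e'->'d', delta=(4-5)*5^2 mod 509 = 484, hash=484+484 mod 509 = 459 <-- target
Option E: s[4]='c'->'i', delta=(9-3)*5^1 mod 509 = 30, hash=484+30 mod 509 = 5

Answer: D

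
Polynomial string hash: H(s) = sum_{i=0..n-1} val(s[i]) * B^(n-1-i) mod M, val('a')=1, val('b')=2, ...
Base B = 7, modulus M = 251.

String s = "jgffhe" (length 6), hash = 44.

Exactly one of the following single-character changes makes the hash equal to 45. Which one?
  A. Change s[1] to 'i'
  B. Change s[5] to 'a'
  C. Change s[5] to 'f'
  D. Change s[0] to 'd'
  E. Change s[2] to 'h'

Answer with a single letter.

Answer: C

Derivation:
Option A: s[1]='g'->'i', delta=(9-7)*7^4 mod 251 = 33, hash=44+33 mod 251 = 77
Option B: s[5]='e'->'a', delta=(1-5)*7^0 mod 251 = 247, hash=44+247 mod 251 = 40
Option C: s[5]='e'->'f', delta=(6-5)*7^0 mod 251 = 1, hash=44+1 mod 251 = 45 <-- target
Option D: s[0]='j'->'d', delta=(4-10)*7^5 mod 251 = 60, hash=44+60 mod 251 = 104
Option E: s[2]='f'->'h', delta=(8-6)*7^3 mod 251 = 184, hash=44+184 mod 251 = 228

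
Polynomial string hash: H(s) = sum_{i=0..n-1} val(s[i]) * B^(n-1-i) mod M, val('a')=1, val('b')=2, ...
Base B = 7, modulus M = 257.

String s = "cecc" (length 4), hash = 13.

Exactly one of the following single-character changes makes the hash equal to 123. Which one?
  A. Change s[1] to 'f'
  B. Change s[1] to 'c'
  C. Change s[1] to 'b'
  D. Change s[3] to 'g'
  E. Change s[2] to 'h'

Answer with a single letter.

Option A: s[1]='e'->'f', delta=(6-5)*7^2 mod 257 = 49, hash=13+49 mod 257 = 62
Option B: s[1]='e'->'c', delta=(3-5)*7^2 mod 257 = 159, hash=13+159 mod 257 = 172
Option C: s[1]='e'->'b', delta=(2-5)*7^2 mod 257 = 110, hash=13+110 mod 257 = 123 <-- target
Option D: s[3]='c'->'g', delta=(7-3)*7^0 mod 257 = 4, hash=13+4 mod 257 = 17
Option E: s[2]='c'->'h', delta=(8-3)*7^1 mod 257 = 35, hash=13+35 mod 257 = 48

Answer: C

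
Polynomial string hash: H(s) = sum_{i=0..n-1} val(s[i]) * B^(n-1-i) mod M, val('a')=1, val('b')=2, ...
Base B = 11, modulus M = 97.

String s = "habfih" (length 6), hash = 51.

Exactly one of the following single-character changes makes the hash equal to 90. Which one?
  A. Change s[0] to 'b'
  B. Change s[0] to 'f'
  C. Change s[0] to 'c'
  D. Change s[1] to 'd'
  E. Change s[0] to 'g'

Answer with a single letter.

Option A: s[0]='h'->'b', delta=(2-8)*11^5 mod 97 = 8, hash=51+8 mod 97 = 59
Option B: s[0]='h'->'f', delta=(6-8)*11^5 mod 97 = 35, hash=51+35 mod 97 = 86
Option C: s[0]='h'->'c', delta=(3-8)*11^5 mod 97 = 39, hash=51+39 mod 97 = 90 <-- target
Option D: s[1]='a'->'d', delta=(4-1)*11^4 mod 97 = 79, hash=51+79 mod 97 = 33
Option E: s[0]='h'->'g', delta=(7-8)*11^5 mod 97 = 66, hash=51+66 mod 97 = 20

Answer: C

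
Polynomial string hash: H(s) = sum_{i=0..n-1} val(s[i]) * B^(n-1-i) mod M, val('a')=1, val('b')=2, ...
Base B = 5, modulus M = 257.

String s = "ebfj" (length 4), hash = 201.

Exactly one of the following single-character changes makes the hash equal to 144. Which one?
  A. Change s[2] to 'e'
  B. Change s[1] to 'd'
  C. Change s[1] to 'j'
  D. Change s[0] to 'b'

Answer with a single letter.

Option A: s[2]='f'->'e', delta=(5-6)*5^1 mod 257 = 252, hash=201+252 mod 257 = 196
Option B: s[1]='b'->'d', delta=(4-2)*5^2 mod 257 = 50, hash=201+50 mod 257 = 251
Option C: s[1]='b'->'j', delta=(10-2)*5^2 mod 257 = 200, hash=201+200 mod 257 = 144 <-- target
Option D: s[0]='e'->'b', delta=(2-5)*5^3 mod 257 = 139, hash=201+139 mod 257 = 83

Answer: C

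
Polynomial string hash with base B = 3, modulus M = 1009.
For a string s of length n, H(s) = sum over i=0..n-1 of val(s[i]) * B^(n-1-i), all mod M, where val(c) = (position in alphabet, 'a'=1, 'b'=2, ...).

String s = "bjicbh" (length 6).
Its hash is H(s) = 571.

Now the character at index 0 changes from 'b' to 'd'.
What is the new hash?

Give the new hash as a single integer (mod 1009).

Answer: 48

Derivation:
val('b') = 2, val('d') = 4
Position k = 0, exponent = n-1-k = 5
B^5 mod M = 3^5 mod 1009 = 243
Delta = (4 - 2) * 243 mod 1009 = 486
New hash = (571 + 486) mod 1009 = 48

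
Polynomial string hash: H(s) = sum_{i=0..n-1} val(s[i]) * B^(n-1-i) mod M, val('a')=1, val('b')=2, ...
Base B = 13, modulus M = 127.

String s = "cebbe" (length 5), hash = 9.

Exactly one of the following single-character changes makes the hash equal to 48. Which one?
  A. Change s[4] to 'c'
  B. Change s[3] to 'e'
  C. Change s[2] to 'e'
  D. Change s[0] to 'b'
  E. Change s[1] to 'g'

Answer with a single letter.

Answer: B

Derivation:
Option A: s[4]='e'->'c', delta=(3-5)*13^0 mod 127 = 125, hash=9+125 mod 127 = 7
Option B: s[3]='b'->'e', delta=(5-2)*13^1 mod 127 = 39, hash=9+39 mod 127 = 48 <-- target
Option C: s[2]='b'->'e', delta=(5-2)*13^2 mod 127 = 126, hash=9+126 mod 127 = 8
Option D: s[0]='c'->'b', delta=(2-3)*13^4 mod 127 = 14, hash=9+14 mod 127 = 23
Option E: s[1]='e'->'g', delta=(7-5)*13^3 mod 127 = 76, hash=9+76 mod 127 = 85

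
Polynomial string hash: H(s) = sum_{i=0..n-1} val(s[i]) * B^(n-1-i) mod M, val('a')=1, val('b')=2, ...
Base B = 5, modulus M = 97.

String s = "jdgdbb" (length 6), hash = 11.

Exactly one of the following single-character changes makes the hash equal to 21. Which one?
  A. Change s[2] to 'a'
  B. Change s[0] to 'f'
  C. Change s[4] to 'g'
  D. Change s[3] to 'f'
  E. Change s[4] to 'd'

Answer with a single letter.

Option A: s[2]='g'->'a', delta=(1-7)*5^3 mod 97 = 26, hash=11+26 mod 97 = 37
Option B: s[0]='j'->'f', delta=(6-10)*5^5 mod 97 = 13, hash=11+13 mod 97 = 24
Option C: s[4]='b'->'g', delta=(7-2)*5^1 mod 97 = 25, hash=11+25 mod 97 = 36
Option D: s[3]='d'->'f', delta=(6-4)*5^2 mod 97 = 50, hash=11+50 mod 97 = 61
Option E: s[4]='b'->'d', delta=(4-2)*5^1 mod 97 = 10, hash=11+10 mod 97 = 21 <-- target

Answer: E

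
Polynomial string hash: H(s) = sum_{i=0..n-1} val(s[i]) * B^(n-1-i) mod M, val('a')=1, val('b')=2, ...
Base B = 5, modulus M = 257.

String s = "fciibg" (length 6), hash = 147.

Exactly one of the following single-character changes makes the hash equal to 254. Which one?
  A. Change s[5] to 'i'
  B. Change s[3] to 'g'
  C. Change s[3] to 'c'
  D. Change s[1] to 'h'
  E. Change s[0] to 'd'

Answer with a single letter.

Answer: C

Derivation:
Option A: s[5]='g'->'i', delta=(9-7)*5^0 mod 257 = 2, hash=147+2 mod 257 = 149
Option B: s[3]='i'->'g', delta=(7-9)*5^2 mod 257 = 207, hash=147+207 mod 257 = 97
Option C: s[3]='i'->'c', delta=(3-9)*5^2 mod 257 = 107, hash=147+107 mod 257 = 254 <-- target
Option D: s[1]='c'->'h', delta=(8-3)*5^4 mod 257 = 41, hash=147+41 mod 257 = 188
Option E: s[0]='f'->'d', delta=(4-6)*5^5 mod 257 = 175, hash=147+175 mod 257 = 65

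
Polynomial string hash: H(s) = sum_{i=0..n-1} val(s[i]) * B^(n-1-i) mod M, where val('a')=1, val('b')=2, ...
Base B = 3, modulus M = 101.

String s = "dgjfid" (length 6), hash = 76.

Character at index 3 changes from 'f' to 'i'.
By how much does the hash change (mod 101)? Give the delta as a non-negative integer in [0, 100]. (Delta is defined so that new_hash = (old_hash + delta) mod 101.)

Answer: 27

Derivation:
Delta formula: (val(new) - val(old)) * B^(n-1-k) mod M
  val('i') - val('f') = 9 - 6 = 3
  B^(n-1-k) = 3^2 mod 101 = 9
  Delta = 3 * 9 mod 101 = 27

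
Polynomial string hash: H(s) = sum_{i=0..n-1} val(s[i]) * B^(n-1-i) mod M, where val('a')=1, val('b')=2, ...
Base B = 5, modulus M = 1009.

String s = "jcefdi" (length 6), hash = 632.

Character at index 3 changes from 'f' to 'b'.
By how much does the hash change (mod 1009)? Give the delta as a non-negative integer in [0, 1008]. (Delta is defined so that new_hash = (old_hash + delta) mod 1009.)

Answer: 909

Derivation:
Delta formula: (val(new) - val(old)) * B^(n-1-k) mod M
  val('b') - val('f') = 2 - 6 = -4
  B^(n-1-k) = 5^2 mod 1009 = 25
  Delta = -4 * 25 mod 1009 = 909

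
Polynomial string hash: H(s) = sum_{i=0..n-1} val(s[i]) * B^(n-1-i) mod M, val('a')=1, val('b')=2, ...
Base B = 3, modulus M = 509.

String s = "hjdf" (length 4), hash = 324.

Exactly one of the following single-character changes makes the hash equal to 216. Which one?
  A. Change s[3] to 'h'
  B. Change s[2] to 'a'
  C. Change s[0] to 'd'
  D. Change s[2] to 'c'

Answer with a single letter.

Option A: s[3]='f'->'h', delta=(8-6)*3^0 mod 509 = 2, hash=324+2 mod 509 = 326
Option B: s[2]='d'->'a', delta=(1-4)*3^1 mod 509 = 500, hash=324+500 mod 509 = 315
Option C: s[0]='h'->'d', delta=(4-8)*3^3 mod 509 = 401, hash=324+401 mod 509 = 216 <-- target
Option D: s[2]='d'->'c', delta=(3-4)*3^1 mod 509 = 506, hash=324+506 mod 509 = 321

Answer: C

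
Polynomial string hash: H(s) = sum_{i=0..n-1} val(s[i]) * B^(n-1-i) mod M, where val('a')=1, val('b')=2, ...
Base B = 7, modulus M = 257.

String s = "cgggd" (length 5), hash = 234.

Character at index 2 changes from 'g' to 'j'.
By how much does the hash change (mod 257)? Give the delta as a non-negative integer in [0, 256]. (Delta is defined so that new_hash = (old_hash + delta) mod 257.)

Delta formula: (val(new) - val(old)) * B^(n-1-k) mod M
  val('j') - val('g') = 10 - 7 = 3
  B^(n-1-k) = 7^2 mod 257 = 49
  Delta = 3 * 49 mod 257 = 147

Answer: 147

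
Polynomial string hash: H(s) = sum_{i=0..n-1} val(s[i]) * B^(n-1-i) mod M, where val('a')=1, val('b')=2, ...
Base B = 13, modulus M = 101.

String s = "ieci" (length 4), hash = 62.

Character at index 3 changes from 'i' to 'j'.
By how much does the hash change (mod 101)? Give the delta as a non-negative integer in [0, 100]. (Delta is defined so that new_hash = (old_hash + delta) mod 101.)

Answer: 1

Derivation:
Delta formula: (val(new) - val(old)) * B^(n-1-k) mod M
  val('j') - val('i') = 10 - 9 = 1
  B^(n-1-k) = 13^0 mod 101 = 1
  Delta = 1 * 1 mod 101 = 1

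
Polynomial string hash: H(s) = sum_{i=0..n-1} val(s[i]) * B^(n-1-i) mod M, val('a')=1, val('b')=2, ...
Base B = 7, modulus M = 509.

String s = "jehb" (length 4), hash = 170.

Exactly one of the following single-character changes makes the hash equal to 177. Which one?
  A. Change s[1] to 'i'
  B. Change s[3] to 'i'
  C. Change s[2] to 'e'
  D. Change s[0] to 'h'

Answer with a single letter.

Answer: B

Derivation:
Option A: s[1]='e'->'i', delta=(9-5)*7^2 mod 509 = 196, hash=170+196 mod 509 = 366
Option B: s[3]='b'->'i', delta=(9-2)*7^0 mod 509 = 7, hash=170+7 mod 509 = 177 <-- target
Option C: s[2]='h'->'e', delta=(5-8)*7^1 mod 509 = 488, hash=170+488 mod 509 = 149
Option D: s[0]='j'->'h', delta=(8-10)*7^3 mod 509 = 332, hash=170+332 mod 509 = 502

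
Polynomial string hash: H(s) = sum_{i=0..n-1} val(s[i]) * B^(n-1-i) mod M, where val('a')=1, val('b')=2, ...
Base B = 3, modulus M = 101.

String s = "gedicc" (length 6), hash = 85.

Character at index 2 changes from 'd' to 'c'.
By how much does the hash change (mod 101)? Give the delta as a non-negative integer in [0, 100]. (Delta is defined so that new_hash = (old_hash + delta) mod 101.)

Delta formula: (val(new) - val(old)) * B^(n-1-k) mod M
  val('c') - val('d') = 3 - 4 = -1
  B^(n-1-k) = 3^3 mod 101 = 27
  Delta = -1 * 27 mod 101 = 74

Answer: 74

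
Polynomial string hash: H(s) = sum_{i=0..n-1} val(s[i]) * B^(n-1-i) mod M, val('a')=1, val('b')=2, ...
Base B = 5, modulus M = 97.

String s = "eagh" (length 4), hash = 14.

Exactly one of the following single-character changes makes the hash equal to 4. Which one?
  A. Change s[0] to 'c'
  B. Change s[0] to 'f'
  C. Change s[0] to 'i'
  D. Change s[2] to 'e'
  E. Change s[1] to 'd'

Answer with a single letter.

Option A: s[0]='e'->'c', delta=(3-5)*5^3 mod 97 = 41, hash=14+41 mod 97 = 55
Option B: s[0]='e'->'f', delta=(6-5)*5^3 mod 97 = 28, hash=14+28 mod 97 = 42
Option C: s[0]='e'->'i', delta=(9-5)*5^3 mod 97 = 15, hash=14+15 mod 97 = 29
Option D: s[2]='g'->'e', delta=(5-7)*5^1 mod 97 = 87, hash=14+87 mod 97 = 4 <-- target
Option E: s[1]='a'->'d', delta=(4-1)*5^2 mod 97 = 75, hash=14+75 mod 97 = 89

Answer: D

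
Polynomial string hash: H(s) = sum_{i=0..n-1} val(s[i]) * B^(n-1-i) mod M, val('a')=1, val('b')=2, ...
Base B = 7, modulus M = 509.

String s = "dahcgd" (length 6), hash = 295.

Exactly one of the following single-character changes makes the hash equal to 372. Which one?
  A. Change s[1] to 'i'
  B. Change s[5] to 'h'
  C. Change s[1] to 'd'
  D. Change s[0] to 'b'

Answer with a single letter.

Option A: s[1]='a'->'i', delta=(9-1)*7^4 mod 509 = 375, hash=295+375 mod 509 = 161
Option B: s[5]='d'->'h', delta=(8-4)*7^0 mod 509 = 4, hash=295+4 mod 509 = 299
Option C: s[1]='a'->'d', delta=(4-1)*7^4 mod 509 = 77, hash=295+77 mod 509 = 372 <-- target
Option D: s[0]='d'->'b', delta=(2-4)*7^5 mod 509 = 489, hash=295+489 mod 509 = 275

Answer: C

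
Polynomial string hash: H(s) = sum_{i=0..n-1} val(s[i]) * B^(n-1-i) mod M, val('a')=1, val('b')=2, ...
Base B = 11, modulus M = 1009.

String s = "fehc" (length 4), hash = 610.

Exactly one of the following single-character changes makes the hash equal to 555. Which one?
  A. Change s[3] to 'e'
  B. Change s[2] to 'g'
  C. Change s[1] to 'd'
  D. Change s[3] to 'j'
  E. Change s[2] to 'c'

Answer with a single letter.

Answer: E

Derivation:
Option A: s[3]='c'->'e', delta=(5-3)*11^0 mod 1009 = 2, hash=610+2 mod 1009 = 612
Option B: s[2]='h'->'g', delta=(7-8)*11^1 mod 1009 = 998, hash=610+998 mod 1009 = 599
Option C: s[1]='e'->'d', delta=(4-5)*11^2 mod 1009 = 888, hash=610+888 mod 1009 = 489
Option D: s[3]='c'->'j', delta=(10-3)*11^0 mod 1009 = 7, hash=610+7 mod 1009 = 617
Option E: s[2]='h'->'c', delta=(3-8)*11^1 mod 1009 = 954, hash=610+954 mod 1009 = 555 <-- target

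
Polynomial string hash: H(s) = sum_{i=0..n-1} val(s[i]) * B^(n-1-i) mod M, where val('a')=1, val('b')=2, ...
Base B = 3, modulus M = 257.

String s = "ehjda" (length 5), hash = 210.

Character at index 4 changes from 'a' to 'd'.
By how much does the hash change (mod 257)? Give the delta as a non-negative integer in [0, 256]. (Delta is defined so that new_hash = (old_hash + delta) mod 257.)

Delta formula: (val(new) - val(old)) * B^(n-1-k) mod M
  val('d') - val('a') = 4 - 1 = 3
  B^(n-1-k) = 3^0 mod 257 = 1
  Delta = 3 * 1 mod 257 = 3

Answer: 3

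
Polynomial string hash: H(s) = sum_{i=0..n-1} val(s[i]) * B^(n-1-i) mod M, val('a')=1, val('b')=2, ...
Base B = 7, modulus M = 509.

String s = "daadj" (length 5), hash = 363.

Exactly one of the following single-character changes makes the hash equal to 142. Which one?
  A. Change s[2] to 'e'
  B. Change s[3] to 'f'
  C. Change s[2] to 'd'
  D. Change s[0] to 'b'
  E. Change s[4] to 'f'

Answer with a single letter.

Option A: s[2]='a'->'e', delta=(5-1)*7^2 mod 509 = 196, hash=363+196 mod 509 = 50
Option B: s[3]='d'->'f', delta=(6-4)*7^1 mod 509 = 14, hash=363+14 mod 509 = 377
Option C: s[2]='a'->'d', delta=(4-1)*7^2 mod 509 = 147, hash=363+147 mod 509 = 1
Option D: s[0]='d'->'b', delta=(2-4)*7^4 mod 509 = 288, hash=363+288 mod 509 = 142 <-- target
Option E: s[4]='j'->'f', delta=(6-10)*7^0 mod 509 = 505, hash=363+505 mod 509 = 359

Answer: D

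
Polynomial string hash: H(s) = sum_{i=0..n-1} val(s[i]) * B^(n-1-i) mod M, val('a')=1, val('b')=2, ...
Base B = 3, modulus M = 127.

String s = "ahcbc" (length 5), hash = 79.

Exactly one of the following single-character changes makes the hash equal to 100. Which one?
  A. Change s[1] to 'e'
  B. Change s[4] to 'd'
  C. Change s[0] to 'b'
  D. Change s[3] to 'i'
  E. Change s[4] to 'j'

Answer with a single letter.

Answer: D

Derivation:
Option A: s[1]='h'->'e', delta=(5-8)*3^3 mod 127 = 46, hash=79+46 mod 127 = 125
Option B: s[4]='c'->'d', delta=(4-3)*3^0 mod 127 = 1, hash=79+1 mod 127 = 80
Option C: s[0]='a'->'b', delta=(2-1)*3^4 mod 127 = 81, hash=79+81 mod 127 = 33
Option D: s[3]='b'->'i', delta=(9-2)*3^1 mod 127 = 21, hash=79+21 mod 127 = 100 <-- target
Option E: s[4]='c'->'j', delta=(10-3)*3^0 mod 127 = 7, hash=79+7 mod 127 = 86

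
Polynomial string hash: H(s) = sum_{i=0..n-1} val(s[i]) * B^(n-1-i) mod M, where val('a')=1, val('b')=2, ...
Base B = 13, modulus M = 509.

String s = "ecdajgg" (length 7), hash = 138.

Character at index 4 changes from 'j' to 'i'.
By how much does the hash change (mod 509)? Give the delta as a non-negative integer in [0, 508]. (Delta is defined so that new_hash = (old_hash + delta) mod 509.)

Answer: 340

Derivation:
Delta formula: (val(new) - val(old)) * B^(n-1-k) mod M
  val('i') - val('j') = 9 - 10 = -1
  B^(n-1-k) = 13^2 mod 509 = 169
  Delta = -1 * 169 mod 509 = 340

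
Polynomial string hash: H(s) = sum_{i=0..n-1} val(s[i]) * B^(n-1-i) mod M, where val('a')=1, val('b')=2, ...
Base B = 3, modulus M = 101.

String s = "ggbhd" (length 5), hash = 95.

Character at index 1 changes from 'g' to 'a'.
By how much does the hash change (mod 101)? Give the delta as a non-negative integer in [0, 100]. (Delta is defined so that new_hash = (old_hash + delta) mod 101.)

Answer: 40

Derivation:
Delta formula: (val(new) - val(old)) * B^(n-1-k) mod M
  val('a') - val('g') = 1 - 7 = -6
  B^(n-1-k) = 3^3 mod 101 = 27
  Delta = -6 * 27 mod 101 = 40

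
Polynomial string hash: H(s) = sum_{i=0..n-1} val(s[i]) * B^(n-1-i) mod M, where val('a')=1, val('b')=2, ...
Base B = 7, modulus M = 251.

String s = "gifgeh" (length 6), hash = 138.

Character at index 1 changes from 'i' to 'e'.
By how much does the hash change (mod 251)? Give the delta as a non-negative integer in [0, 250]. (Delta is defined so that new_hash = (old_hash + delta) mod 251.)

Answer: 185

Derivation:
Delta formula: (val(new) - val(old)) * B^(n-1-k) mod M
  val('e') - val('i') = 5 - 9 = -4
  B^(n-1-k) = 7^4 mod 251 = 142
  Delta = -4 * 142 mod 251 = 185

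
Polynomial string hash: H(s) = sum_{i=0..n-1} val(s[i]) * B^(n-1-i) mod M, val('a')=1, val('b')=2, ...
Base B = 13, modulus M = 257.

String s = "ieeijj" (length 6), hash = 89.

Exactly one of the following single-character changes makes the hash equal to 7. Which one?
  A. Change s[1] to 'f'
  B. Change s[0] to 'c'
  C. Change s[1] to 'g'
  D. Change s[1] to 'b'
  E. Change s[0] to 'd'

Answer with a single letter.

Answer: B

Derivation:
Option A: s[1]='e'->'f', delta=(6-5)*13^4 mod 257 = 34, hash=89+34 mod 257 = 123
Option B: s[0]='i'->'c', delta=(3-9)*13^5 mod 257 = 175, hash=89+175 mod 257 = 7 <-- target
Option C: s[1]='e'->'g', delta=(7-5)*13^4 mod 257 = 68, hash=89+68 mod 257 = 157
Option D: s[1]='e'->'b', delta=(2-5)*13^4 mod 257 = 155, hash=89+155 mod 257 = 244
Option E: s[0]='i'->'d', delta=(4-9)*13^5 mod 257 = 103, hash=89+103 mod 257 = 192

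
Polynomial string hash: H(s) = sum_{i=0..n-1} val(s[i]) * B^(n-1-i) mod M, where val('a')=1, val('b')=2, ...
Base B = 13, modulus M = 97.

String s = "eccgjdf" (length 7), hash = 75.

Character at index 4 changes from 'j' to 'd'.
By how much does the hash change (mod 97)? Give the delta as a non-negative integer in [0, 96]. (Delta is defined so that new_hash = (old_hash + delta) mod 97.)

Delta formula: (val(new) - val(old)) * B^(n-1-k) mod M
  val('d') - val('j') = 4 - 10 = -6
  B^(n-1-k) = 13^2 mod 97 = 72
  Delta = -6 * 72 mod 97 = 53

Answer: 53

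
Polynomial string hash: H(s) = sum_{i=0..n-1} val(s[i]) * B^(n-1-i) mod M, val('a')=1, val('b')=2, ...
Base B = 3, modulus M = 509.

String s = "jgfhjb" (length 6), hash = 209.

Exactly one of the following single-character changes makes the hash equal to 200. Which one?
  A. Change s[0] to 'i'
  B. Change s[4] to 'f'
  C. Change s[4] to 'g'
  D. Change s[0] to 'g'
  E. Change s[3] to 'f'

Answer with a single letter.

Answer: C

Derivation:
Option A: s[0]='j'->'i', delta=(9-10)*3^5 mod 509 = 266, hash=209+266 mod 509 = 475
Option B: s[4]='j'->'f', delta=(6-10)*3^1 mod 509 = 497, hash=209+497 mod 509 = 197
Option C: s[4]='j'->'g', delta=(7-10)*3^1 mod 509 = 500, hash=209+500 mod 509 = 200 <-- target
Option D: s[0]='j'->'g', delta=(7-10)*3^5 mod 509 = 289, hash=209+289 mod 509 = 498
Option E: s[3]='h'->'f', delta=(6-8)*3^2 mod 509 = 491, hash=209+491 mod 509 = 191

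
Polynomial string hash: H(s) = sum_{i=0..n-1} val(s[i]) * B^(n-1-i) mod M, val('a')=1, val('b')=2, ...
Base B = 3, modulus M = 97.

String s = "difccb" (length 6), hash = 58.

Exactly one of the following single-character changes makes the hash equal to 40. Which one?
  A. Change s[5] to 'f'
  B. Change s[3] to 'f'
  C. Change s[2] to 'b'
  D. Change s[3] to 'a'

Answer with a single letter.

Answer: D

Derivation:
Option A: s[5]='b'->'f', delta=(6-2)*3^0 mod 97 = 4, hash=58+4 mod 97 = 62
Option B: s[3]='c'->'f', delta=(6-3)*3^2 mod 97 = 27, hash=58+27 mod 97 = 85
Option C: s[2]='f'->'b', delta=(2-6)*3^3 mod 97 = 86, hash=58+86 mod 97 = 47
Option D: s[3]='c'->'a', delta=(1-3)*3^2 mod 97 = 79, hash=58+79 mod 97 = 40 <-- target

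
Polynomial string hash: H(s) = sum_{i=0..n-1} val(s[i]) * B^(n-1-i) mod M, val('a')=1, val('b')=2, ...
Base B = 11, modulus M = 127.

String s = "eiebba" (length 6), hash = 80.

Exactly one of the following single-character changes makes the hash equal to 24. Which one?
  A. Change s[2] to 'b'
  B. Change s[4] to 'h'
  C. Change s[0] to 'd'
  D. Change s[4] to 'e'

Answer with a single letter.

Option A: s[2]='e'->'b', delta=(2-5)*11^3 mod 127 = 71, hash=80+71 mod 127 = 24 <-- target
Option B: s[4]='b'->'h', delta=(8-2)*11^1 mod 127 = 66, hash=80+66 mod 127 = 19
Option C: s[0]='e'->'d', delta=(4-5)*11^5 mod 127 = 112, hash=80+112 mod 127 = 65
Option D: s[4]='b'->'e', delta=(5-2)*11^1 mod 127 = 33, hash=80+33 mod 127 = 113

Answer: A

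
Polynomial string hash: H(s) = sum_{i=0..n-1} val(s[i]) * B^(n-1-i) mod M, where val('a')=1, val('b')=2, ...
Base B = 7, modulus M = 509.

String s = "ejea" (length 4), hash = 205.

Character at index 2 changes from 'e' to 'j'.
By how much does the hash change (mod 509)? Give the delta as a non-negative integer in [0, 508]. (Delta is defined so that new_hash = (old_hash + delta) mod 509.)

Answer: 35

Derivation:
Delta formula: (val(new) - val(old)) * B^(n-1-k) mod M
  val('j') - val('e') = 10 - 5 = 5
  B^(n-1-k) = 7^1 mod 509 = 7
  Delta = 5 * 7 mod 509 = 35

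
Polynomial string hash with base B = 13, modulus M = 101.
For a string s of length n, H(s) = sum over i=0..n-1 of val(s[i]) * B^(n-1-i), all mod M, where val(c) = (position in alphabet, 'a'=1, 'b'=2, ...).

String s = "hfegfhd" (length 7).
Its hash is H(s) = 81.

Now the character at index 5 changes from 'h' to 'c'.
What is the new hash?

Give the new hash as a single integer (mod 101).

Answer: 16

Derivation:
val('h') = 8, val('c') = 3
Position k = 5, exponent = n-1-k = 1
B^1 mod M = 13^1 mod 101 = 13
Delta = (3 - 8) * 13 mod 101 = 36
New hash = (81 + 36) mod 101 = 16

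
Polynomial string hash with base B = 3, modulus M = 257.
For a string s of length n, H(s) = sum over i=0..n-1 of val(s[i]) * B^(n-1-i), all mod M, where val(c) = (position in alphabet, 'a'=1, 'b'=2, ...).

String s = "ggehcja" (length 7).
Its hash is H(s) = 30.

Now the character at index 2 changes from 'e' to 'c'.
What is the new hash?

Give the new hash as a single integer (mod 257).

Answer: 125

Derivation:
val('e') = 5, val('c') = 3
Position k = 2, exponent = n-1-k = 4
B^4 mod M = 3^4 mod 257 = 81
Delta = (3 - 5) * 81 mod 257 = 95
New hash = (30 + 95) mod 257 = 125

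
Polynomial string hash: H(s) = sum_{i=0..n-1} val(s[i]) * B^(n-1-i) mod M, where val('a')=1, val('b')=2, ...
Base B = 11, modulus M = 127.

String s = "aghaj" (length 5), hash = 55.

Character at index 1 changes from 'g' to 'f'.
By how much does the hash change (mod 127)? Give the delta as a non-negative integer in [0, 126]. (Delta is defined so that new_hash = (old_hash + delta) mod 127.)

Answer: 66

Derivation:
Delta formula: (val(new) - val(old)) * B^(n-1-k) mod M
  val('f') - val('g') = 6 - 7 = -1
  B^(n-1-k) = 11^3 mod 127 = 61
  Delta = -1 * 61 mod 127 = 66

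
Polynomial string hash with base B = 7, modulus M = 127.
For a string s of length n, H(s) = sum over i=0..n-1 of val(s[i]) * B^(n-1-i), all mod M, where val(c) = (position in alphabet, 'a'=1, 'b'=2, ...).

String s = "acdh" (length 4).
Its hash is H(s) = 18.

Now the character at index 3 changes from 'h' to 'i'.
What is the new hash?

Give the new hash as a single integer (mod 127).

val('h') = 8, val('i') = 9
Position k = 3, exponent = n-1-k = 0
B^0 mod M = 7^0 mod 127 = 1
Delta = (9 - 8) * 1 mod 127 = 1
New hash = (18 + 1) mod 127 = 19

Answer: 19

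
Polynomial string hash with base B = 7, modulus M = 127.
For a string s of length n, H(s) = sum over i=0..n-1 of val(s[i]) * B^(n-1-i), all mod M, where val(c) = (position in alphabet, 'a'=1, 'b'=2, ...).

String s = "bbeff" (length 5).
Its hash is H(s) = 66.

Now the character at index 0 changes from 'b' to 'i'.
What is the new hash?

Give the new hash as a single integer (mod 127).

val('b') = 2, val('i') = 9
Position k = 0, exponent = n-1-k = 4
B^4 mod M = 7^4 mod 127 = 115
Delta = (9 - 2) * 115 mod 127 = 43
New hash = (66 + 43) mod 127 = 109

Answer: 109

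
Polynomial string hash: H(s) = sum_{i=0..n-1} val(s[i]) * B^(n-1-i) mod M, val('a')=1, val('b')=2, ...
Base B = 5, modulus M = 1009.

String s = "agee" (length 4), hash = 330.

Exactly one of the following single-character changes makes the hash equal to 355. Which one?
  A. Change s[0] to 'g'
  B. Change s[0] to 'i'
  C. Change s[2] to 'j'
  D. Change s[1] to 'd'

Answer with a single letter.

Answer: C

Derivation:
Option A: s[0]='a'->'g', delta=(7-1)*5^3 mod 1009 = 750, hash=330+750 mod 1009 = 71
Option B: s[0]='a'->'i', delta=(9-1)*5^3 mod 1009 = 1000, hash=330+1000 mod 1009 = 321
Option C: s[2]='e'->'j', delta=(10-5)*5^1 mod 1009 = 25, hash=330+25 mod 1009 = 355 <-- target
Option D: s[1]='g'->'d', delta=(4-7)*5^2 mod 1009 = 934, hash=330+934 mod 1009 = 255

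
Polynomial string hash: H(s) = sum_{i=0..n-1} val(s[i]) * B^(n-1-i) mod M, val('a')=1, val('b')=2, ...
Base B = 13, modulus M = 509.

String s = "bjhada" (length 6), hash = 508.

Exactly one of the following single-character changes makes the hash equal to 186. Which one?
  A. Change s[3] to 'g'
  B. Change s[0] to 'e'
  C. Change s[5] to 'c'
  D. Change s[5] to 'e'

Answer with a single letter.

Answer: B

Derivation:
Option A: s[3]='a'->'g', delta=(7-1)*13^2 mod 509 = 505, hash=508+505 mod 509 = 504
Option B: s[0]='b'->'e', delta=(5-2)*13^5 mod 509 = 187, hash=508+187 mod 509 = 186 <-- target
Option C: s[5]='a'->'c', delta=(3-1)*13^0 mod 509 = 2, hash=508+2 mod 509 = 1
Option D: s[5]='a'->'e', delta=(5-1)*13^0 mod 509 = 4, hash=508+4 mod 509 = 3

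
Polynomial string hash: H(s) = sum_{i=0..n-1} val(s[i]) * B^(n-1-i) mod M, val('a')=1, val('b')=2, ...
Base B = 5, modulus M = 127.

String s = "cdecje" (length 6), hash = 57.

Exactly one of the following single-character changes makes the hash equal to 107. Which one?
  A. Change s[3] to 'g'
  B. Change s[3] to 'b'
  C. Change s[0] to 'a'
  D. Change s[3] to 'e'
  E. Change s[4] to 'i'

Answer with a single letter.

Answer: D

Derivation:
Option A: s[3]='c'->'g', delta=(7-3)*5^2 mod 127 = 100, hash=57+100 mod 127 = 30
Option B: s[3]='c'->'b', delta=(2-3)*5^2 mod 127 = 102, hash=57+102 mod 127 = 32
Option C: s[0]='c'->'a', delta=(1-3)*5^5 mod 127 = 100, hash=57+100 mod 127 = 30
Option D: s[3]='c'->'e', delta=(5-3)*5^2 mod 127 = 50, hash=57+50 mod 127 = 107 <-- target
Option E: s[4]='j'->'i', delta=(9-10)*5^1 mod 127 = 122, hash=57+122 mod 127 = 52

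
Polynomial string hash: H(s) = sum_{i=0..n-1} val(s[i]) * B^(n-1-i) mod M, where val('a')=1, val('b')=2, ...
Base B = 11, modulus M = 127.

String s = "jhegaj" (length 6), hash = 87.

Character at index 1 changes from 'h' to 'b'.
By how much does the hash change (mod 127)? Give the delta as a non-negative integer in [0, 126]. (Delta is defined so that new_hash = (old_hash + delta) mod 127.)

Delta formula: (val(new) - val(old)) * B^(n-1-k) mod M
  val('b') - val('h') = 2 - 8 = -6
  B^(n-1-k) = 11^4 mod 127 = 36
  Delta = -6 * 36 mod 127 = 38

Answer: 38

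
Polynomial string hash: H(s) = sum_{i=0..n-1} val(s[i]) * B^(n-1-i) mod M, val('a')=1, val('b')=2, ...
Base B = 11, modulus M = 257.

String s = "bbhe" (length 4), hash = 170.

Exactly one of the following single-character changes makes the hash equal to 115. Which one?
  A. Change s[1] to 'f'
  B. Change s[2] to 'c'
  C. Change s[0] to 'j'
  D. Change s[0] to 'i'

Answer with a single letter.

Option A: s[1]='b'->'f', delta=(6-2)*11^2 mod 257 = 227, hash=170+227 mod 257 = 140
Option B: s[2]='h'->'c', delta=(3-8)*11^1 mod 257 = 202, hash=170+202 mod 257 = 115 <-- target
Option C: s[0]='b'->'j', delta=(10-2)*11^3 mod 257 = 111, hash=170+111 mod 257 = 24
Option D: s[0]='b'->'i', delta=(9-2)*11^3 mod 257 = 65, hash=170+65 mod 257 = 235

Answer: B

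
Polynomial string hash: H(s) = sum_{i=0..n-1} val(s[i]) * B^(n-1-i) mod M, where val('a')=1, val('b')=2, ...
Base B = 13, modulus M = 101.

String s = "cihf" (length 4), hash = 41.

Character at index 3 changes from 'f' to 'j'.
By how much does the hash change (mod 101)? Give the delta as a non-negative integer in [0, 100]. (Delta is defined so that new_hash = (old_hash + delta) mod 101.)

Answer: 4

Derivation:
Delta formula: (val(new) - val(old)) * B^(n-1-k) mod M
  val('j') - val('f') = 10 - 6 = 4
  B^(n-1-k) = 13^0 mod 101 = 1
  Delta = 4 * 1 mod 101 = 4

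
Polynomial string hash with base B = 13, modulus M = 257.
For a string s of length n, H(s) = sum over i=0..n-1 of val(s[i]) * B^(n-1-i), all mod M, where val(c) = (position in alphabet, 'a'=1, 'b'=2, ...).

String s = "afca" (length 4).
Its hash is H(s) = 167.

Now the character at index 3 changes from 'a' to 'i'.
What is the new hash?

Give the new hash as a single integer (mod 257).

Answer: 175

Derivation:
val('a') = 1, val('i') = 9
Position k = 3, exponent = n-1-k = 0
B^0 mod M = 13^0 mod 257 = 1
Delta = (9 - 1) * 1 mod 257 = 8
New hash = (167 + 8) mod 257 = 175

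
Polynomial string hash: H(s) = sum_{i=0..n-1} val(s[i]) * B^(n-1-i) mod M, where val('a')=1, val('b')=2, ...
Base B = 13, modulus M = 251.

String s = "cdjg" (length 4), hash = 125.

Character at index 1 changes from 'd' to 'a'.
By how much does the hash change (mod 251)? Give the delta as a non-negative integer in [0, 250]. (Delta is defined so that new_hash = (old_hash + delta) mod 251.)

Delta formula: (val(new) - val(old)) * B^(n-1-k) mod M
  val('a') - val('d') = 1 - 4 = -3
  B^(n-1-k) = 13^2 mod 251 = 169
  Delta = -3 * 169 mod 251 = 246

Answer: 246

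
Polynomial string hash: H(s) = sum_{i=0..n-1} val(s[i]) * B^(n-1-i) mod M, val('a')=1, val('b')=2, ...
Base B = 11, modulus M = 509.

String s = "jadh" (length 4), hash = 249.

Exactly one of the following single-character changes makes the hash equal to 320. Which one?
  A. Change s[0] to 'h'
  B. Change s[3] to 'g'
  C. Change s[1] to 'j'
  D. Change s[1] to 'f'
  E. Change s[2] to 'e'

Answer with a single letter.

Option A: s[0]='j'->'h', delta=(8-10)*11^3 mod 509 = 392, hash=249+392 mod 509 = 132
Option B: s[3]='h'->'g', delta=(7-8)*11^0 mod 509 = 508, hash=249+508 mod 509 = 248
Option C: s[1]='a'->'j', delta=(10-1)*11^2 mod 509 = 71, hash=249+71 mod 509 = 320 <-- target
Option D: s[1]='a'->'f', delta=(6-1)*11^2 mod 509 = 96, hash=249+96 mod 509 = 345
Option E: s[2]='d'->'e', delta=(5-4)*11^1 mod 509 = 11, hash=249+11 mod 509 = 260

Answer: C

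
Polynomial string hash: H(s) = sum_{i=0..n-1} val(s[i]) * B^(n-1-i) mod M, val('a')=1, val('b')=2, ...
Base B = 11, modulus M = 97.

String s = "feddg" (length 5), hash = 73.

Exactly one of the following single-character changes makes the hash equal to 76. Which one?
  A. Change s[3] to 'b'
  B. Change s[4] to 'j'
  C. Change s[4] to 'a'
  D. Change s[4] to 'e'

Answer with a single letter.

Option A: s[3]='d'->'b', delta=(2-4)*11^1 mod 97 = 75, hash=73+75 mod 97 = 51
Option B: s[4]='g'->'j', delta=(10-7)*11^0 mod 97 = 3, hash=73+3 mod 97 = 76 <-- target
Option C: s[4]='g'->'a', delta=(1-7)*11^0 mod 97 = 91, hash=73+91 mod 97 = 67
Option D: s[4]='g'->'e', delta=(5-7)*11^0 mod 97 = 95, hash=73+95 mod 97 = 71

Answer: B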